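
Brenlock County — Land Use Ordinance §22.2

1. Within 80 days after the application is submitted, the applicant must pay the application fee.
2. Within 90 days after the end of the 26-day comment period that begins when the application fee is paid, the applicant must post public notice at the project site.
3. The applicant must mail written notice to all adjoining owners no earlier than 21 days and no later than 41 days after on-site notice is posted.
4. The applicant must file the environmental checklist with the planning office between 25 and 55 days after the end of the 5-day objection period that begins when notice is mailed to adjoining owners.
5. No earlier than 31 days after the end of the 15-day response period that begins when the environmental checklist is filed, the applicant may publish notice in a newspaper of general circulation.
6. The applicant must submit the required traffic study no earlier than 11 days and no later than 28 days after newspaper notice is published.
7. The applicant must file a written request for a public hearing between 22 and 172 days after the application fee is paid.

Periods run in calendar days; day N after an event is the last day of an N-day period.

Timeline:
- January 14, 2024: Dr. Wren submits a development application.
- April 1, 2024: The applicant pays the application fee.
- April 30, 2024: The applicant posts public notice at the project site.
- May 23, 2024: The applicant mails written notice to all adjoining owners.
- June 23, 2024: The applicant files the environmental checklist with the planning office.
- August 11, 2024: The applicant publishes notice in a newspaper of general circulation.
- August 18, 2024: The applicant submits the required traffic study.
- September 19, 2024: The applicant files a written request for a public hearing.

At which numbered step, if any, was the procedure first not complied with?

Step 6

Step 1: 80 days after January 14, 2024 (when the application is submitted) is April 3, 2024; April 1, 2024 is within that limit.
Step 2: 90 days after April 27, 2024 (end of the 26-day comment period, which began when the application fee is paid on April 1, 2024) is July 26, 2024; completed April 30, 2024, before the deadline.
Step 3: the window is 21–41 days after April 30, 2024 (when on-site notice is posted), so May 21, 2024 through June 10, 2024; May 23, 2024 falls inside that range.
Step 4: the window is 25–55 days after May 28, 2024 (end of the 5-day objection period, which began when notice is mailed to adjoining owners on May 23, 2024), so June 22, 2024 through July 22, 2024; June 23, 2024 falls inside that range.
Step 5: the earliest permitted date is 31 days after July 8, 2024 (end of the 15-day response period, which began when the environmental checklist is filed on June 23, 2024), i.e. August 8, 2024; August 11, 2024 is on or after that date.
Step 6: the window is 11–28 days after August 11, 2024 (when newspaper notice is published), so August 22, 2024 through September 8, 2024; August 18, 2024 is 4 days too early.
Later steps need not be reached.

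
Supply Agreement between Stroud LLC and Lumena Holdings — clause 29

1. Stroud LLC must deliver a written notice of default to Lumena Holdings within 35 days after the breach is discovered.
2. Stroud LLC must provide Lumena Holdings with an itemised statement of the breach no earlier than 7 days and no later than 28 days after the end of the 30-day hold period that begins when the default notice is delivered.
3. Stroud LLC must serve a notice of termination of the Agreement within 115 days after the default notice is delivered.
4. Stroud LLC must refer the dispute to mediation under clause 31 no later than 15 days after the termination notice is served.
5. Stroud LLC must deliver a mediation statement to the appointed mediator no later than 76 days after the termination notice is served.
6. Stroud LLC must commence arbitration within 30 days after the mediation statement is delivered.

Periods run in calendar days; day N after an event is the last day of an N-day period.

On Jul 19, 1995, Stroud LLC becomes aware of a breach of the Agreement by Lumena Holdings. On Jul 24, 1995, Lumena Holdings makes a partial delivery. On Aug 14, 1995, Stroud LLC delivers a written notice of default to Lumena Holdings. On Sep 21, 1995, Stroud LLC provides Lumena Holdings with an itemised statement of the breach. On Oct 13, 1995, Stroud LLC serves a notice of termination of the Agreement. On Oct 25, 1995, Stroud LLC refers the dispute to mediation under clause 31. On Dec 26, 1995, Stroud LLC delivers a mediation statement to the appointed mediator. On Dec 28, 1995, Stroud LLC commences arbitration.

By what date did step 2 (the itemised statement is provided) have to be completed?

The default notice is delivered on Aug 14, 1995; the 30-day hold period therefore ends Sep 13, 1995, and step 2 runs from that date. The window is 7–28 days after Sep 13, 1995; it closes on Oct 11, 1995.

Oct 11, 1995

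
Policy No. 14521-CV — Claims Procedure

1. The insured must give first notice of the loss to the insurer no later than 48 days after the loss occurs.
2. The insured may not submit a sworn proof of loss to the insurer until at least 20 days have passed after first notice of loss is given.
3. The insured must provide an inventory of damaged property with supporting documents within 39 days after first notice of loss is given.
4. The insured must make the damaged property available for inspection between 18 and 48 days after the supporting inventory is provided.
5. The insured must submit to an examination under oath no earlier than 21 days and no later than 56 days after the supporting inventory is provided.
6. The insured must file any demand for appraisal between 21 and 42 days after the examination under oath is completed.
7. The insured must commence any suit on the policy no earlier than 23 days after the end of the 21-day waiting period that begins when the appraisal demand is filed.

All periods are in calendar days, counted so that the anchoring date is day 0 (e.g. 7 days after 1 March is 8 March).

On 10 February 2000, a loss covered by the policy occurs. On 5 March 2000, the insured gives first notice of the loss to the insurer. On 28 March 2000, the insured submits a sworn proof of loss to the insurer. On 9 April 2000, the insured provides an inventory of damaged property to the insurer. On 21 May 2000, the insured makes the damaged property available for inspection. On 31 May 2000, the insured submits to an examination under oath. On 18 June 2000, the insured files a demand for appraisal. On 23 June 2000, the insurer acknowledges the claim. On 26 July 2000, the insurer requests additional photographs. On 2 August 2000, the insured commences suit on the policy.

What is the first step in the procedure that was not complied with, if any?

Step 6

Step 1: 48 days after 10 February 2000 (when the loss occurs) is 29 March 2000; completed 5 March 2000, before the deadline.
Step 2: the earliest permitted date is 20 days after 5 March 2000 (when first notice of loss is given), i.e. 25 March 2000; done 28 March 2000 — permitted.
Step 3: 39 days after 5 March 2000 (when first notice of loss is given) is 13 April 2000; completed 9 April 2000, before the deadline.
Step 4: the window is 18–48 days after 9 April 2000 (when the supporting inventory is provided), so 27 April 2000 through 27 May 2000; done 21 May 2000 — within the window.
Step 5: the window is 21–56 days after 9 April 2000 (when the supporting inventory is provided), so 30 April 2000 through 4 June 2000; done 31 May 2000 — within the window.
Step 6: the window is 21–42 days after 31 May 2000 (when the examination under oath is completed), so 21 June 2000 through 12 July 2000; done 18 June 2000 — 3 days before the window opened.
No need to go further; step 6 was not satisfied.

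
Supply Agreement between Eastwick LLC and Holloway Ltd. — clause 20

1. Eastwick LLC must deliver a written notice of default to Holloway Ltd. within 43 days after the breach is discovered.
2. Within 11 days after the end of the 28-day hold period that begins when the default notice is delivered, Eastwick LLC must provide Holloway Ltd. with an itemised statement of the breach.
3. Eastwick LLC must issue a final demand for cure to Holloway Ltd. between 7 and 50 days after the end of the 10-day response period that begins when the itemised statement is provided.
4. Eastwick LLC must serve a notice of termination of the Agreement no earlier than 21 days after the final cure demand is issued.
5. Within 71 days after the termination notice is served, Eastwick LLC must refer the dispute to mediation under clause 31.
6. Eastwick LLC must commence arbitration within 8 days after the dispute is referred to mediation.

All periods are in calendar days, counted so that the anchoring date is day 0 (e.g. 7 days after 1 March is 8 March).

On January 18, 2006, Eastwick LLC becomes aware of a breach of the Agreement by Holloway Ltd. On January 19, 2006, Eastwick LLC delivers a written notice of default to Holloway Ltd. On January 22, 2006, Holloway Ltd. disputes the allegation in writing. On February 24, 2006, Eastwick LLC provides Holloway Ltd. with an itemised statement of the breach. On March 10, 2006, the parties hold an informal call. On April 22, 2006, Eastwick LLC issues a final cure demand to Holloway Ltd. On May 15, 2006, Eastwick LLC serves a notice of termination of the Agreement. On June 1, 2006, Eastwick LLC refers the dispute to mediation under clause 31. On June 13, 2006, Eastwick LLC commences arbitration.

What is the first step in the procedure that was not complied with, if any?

Step 6

(1) due by January 18, 2006 + 43 days = March 2, 2006; done January 19, 2006 — timely.
(2) due by February 16, 2006 + 11 days = February 27, 2006; done February 24, 2006 — timely.
(3) the permitted window runs from March 6, 2006 + 7 = March 13, 2006 to March 6, 2006 + 50 = April 25, 2006; April 22, 2006 falls inside that range.
(4) permitted from April 22, 2006 + 21 days = May 13, 2006 onward; done May 15, 2006 — permitted.
(5) due by May 15, 2006 + 71 days = July 25, 2006; completed June 1, 2006, before the deadline.
(6) due by June 1, 2006 + 8 days = June 9, 2006; June 13, 2006 misses that deadline by 4 days.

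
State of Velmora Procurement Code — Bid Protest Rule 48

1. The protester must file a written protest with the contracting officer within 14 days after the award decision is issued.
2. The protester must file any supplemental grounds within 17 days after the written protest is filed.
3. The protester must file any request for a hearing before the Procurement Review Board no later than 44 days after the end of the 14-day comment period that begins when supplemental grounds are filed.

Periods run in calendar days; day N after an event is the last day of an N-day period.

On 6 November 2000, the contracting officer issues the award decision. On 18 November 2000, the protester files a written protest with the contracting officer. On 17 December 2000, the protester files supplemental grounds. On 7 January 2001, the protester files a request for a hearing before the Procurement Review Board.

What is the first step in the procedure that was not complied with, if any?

Step 2

Step 1: 14 days after 6 November 2000 (when the award decision is issued) is 20 November 2000; completed 18 November 2000, before the deadline.
Step 2: 17 days after 18 November 2000 (when the written protest is filed) is 5 December 2000; done 17 December 2000 — 12 days late.
No need to go further; step 2 was not satisfied.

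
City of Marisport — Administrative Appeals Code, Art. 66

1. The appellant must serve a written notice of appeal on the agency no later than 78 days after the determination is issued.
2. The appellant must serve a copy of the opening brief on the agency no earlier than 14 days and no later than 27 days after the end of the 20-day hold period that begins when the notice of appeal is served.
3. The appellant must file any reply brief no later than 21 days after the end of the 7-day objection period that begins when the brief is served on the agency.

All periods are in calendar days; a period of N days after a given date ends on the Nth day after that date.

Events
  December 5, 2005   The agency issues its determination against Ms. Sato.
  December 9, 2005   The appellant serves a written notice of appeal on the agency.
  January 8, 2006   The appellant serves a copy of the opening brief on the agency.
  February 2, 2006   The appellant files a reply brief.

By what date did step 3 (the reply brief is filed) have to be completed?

February 5, 2006

The brief is served on the agency on January 8, 2006; the 7-day objection period therefore ends January 15, 2006, and step 3 runs from that date. 21 days after January 15, 2006 is February 5, 2006.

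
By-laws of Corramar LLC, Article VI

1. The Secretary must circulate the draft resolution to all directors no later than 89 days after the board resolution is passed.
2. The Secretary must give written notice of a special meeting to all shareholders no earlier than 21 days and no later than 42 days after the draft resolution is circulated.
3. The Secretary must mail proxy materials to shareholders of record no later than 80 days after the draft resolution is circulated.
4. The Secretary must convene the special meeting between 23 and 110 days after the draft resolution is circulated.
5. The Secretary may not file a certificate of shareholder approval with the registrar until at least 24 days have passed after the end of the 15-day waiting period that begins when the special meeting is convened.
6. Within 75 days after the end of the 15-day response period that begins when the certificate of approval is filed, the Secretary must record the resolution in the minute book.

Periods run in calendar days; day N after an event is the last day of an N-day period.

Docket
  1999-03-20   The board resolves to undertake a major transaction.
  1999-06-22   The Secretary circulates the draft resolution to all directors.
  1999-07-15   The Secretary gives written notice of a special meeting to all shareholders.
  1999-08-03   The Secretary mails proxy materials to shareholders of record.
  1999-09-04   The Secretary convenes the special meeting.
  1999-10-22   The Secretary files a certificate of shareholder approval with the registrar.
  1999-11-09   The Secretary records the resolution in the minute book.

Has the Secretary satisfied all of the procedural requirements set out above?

Step 1 — counting 89 days from 1999-03-20 (when the board resolution is passed) gives a deadline of 1999-06-17; done 1999-06-22 — 5 days late.
No need to go further; step 1 was not satisfied.

No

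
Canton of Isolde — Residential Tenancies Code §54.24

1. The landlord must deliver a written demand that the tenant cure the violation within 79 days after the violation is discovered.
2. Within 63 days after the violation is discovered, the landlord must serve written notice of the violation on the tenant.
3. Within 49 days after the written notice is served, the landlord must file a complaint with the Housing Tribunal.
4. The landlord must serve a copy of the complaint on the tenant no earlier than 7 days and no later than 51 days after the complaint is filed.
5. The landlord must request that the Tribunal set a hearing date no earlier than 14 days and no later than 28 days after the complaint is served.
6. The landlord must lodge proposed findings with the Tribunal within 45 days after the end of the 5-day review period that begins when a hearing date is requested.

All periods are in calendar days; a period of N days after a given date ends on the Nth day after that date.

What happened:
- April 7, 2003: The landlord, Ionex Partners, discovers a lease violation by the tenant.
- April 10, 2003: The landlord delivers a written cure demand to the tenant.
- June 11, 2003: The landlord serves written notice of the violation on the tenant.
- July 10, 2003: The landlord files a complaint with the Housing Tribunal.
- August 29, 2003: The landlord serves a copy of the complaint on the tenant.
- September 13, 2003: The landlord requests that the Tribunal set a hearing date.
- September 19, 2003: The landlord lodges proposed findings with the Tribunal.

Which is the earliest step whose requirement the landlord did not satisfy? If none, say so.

Step 1: 79 days after April 7, 2003 (when the violation is discovered) is June 25, 2003; done April 10, 2003 — timely.
Step 2: 63 days after April 7, 2003 (when the violation is discovered) is June 9, 2003; June 11, 2003 misses that deadline by 2 days.

Step 2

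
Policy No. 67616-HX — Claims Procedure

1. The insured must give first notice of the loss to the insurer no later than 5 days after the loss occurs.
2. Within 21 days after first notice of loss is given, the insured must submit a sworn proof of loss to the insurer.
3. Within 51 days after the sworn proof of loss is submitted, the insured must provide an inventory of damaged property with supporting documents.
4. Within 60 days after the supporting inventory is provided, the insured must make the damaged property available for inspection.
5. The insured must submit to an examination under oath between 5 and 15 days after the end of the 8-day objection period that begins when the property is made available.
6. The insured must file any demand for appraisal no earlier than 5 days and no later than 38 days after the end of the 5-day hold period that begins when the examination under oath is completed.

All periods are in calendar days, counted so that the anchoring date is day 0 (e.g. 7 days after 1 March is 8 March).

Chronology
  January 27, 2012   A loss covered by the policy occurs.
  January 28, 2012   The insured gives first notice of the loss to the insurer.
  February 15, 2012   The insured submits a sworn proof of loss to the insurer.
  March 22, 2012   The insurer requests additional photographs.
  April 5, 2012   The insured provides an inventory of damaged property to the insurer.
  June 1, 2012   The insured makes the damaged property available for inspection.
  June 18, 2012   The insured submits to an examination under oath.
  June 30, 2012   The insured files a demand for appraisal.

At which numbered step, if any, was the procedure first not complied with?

None — every step was satisfied

Step 1: 5 days after January 27, 2012 (when the loss occurs) is February 1, 2012; January 28, 2012 is within that limit.
Step 2: 21 days after January 28, 2012 (when first notice of loss is given) is February 18, 2012; completed February 15, 2012, before the deadline.
Step 3: 51 days after February 15, 2012 (when the sworn proof of loss is submitted) is April 6, 2012; April 5, 2012 is within that limit.
Step 4: 60 days after April 5, 2012 (when the supporting inventory is provided) is June 4, 2012; June 1, 2012 is within that limit.
Step 5: the window is 5–15 days after June 9, 2012 (end of the 8-day objection period, which began when the property is made available on June 1, 2012), so June 14, 2012 through June 24, 2012; done June 18, 2012, which is between those dates.
Step 6: the window is 5–38 days after June 23, 2012 (end of the 5-day hold period, which began when the examination under oath is completed on June 18, 2012), so June 28, 2012 through July 31, 2012; done June 30, 2012, which is between those dates.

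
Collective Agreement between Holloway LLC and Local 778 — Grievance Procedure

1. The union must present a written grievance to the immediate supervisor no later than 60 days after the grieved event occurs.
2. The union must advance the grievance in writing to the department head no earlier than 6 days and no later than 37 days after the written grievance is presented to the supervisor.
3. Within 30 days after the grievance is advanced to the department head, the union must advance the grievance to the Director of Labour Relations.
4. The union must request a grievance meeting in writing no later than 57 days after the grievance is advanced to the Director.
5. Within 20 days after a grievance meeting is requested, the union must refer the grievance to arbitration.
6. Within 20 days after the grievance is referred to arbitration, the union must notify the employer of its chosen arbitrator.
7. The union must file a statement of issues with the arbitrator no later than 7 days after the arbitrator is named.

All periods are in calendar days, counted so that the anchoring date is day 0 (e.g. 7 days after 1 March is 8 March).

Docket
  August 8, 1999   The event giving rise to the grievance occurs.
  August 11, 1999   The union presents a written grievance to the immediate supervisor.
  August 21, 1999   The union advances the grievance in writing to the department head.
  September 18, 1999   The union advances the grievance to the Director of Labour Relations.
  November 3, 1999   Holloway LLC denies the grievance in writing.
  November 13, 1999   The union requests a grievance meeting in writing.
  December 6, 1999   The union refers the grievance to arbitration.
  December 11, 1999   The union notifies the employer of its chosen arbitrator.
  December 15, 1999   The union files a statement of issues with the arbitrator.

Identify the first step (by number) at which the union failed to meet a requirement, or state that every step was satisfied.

Step 5

Step 1 — counting 60 days from August 8, 1999 (when the grieved event occurs) gives a deadline of October 7, 1999; August 11, 1999 is within that limit.
Step 2 — 6 and 37 days from August 11, 1999 (when the written grievance is presented to the supervisor) are August 17, 1999 and September 17, 1999 respectively; done August 21, 1999, which is between those dates.
Step 3 — counting 30 days from August 21, 1999 (when the grievance is advanced to the department head) gives a deadline of September 20, 1999; done September 18, 1999 — timely.
Step 4 — counting 57 days from September 18, 1999 (when the grievance is advanced to the Director) gives a deadline of November 14, 1999; November 13, 1999 is within that limit.
Step 5 — counting 20 days from November 13, 1999 (when a grievance meeting is requested) gives a deadline of December 3, 1999; December 6, 1999 misses that deadline by 3 days.
That is the first point of non-compliance.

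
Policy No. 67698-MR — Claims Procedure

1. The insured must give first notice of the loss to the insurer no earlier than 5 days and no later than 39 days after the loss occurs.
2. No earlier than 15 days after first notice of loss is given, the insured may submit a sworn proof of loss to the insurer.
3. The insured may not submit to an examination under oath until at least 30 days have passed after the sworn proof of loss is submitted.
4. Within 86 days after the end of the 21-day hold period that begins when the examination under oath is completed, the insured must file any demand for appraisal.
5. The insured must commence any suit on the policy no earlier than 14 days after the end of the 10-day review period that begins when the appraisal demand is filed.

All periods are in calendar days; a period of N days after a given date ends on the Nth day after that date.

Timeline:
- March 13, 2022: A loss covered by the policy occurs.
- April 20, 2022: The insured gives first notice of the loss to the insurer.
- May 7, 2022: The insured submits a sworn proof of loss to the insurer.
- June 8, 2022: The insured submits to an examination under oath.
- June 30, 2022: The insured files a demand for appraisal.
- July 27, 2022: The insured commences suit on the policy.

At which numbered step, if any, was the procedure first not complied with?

Step 1: the window is 5–39 days after March 13, 2022 (when the loss occurs), so March 18, 2022 through April 21, 2022; done April 20, 2022 — within the window.
Step 2: the earliest permitted date is 15 days after April 20, 2022 (when first notice of loss is given), i.e. May 5, 2022; done May 7, 2022 — permitted.
Step 3: the earliest permitted date is 30 days after May 7, 2022 (when the sworn proof of loss is submitted), i.e. June 6, 2022; done June 8, 2022 — permitted.
Step 4: 86 days after June 29, 2022 (end of the 21-day hold period, which began when the examination under oath is completed on June 8, 2022) is September 23, 2022; done June 30, 2022 — timely.
Step 5: the earliest permitted date is 14 days after July 10, 2022 (end of the 10-day review period, which began when the appraisal demand is filed on June 30, 2022), i.e. July 24, 2022; July 27, 2022 is on or after that date.

None — every step was satisfied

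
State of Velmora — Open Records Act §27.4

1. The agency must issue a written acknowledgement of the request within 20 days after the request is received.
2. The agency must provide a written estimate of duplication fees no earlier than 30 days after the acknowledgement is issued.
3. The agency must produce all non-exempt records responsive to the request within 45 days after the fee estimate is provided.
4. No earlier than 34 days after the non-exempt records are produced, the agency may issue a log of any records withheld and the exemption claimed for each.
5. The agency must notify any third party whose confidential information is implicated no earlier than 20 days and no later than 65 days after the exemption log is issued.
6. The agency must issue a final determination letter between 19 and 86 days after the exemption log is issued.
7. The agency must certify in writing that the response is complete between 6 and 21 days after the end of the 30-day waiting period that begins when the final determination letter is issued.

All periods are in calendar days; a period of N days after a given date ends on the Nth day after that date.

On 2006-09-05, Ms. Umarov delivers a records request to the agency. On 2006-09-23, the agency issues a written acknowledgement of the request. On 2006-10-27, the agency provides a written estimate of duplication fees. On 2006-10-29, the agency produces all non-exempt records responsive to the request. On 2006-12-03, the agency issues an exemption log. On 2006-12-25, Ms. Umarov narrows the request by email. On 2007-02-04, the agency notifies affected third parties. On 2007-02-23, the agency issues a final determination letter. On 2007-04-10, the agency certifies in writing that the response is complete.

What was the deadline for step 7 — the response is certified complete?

2007-04-15

The final determination letter is issued on 2007-02-23; the 30-day waiting period therefore ends 2007-03-25, and step 7 runs from that date. The window is 6–21 days after 2007-03-25; it closes on 2007-04-15.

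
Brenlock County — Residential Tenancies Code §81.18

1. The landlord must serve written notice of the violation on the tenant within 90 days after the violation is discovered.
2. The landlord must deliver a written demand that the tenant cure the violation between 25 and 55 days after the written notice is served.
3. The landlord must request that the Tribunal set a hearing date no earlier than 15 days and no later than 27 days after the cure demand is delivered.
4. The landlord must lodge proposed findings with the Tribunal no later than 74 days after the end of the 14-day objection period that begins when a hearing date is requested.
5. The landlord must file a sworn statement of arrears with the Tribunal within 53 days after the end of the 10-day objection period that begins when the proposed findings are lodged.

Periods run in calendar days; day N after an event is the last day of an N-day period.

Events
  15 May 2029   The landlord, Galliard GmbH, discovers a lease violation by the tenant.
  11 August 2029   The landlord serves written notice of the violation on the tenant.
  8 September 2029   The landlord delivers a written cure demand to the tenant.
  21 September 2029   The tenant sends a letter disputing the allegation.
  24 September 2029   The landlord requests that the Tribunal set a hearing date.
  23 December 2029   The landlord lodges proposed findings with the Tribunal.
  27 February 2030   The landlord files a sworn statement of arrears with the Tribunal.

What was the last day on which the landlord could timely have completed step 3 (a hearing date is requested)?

5 October 2029

Step 3 runs from 8 September 2029, when the cure demand is delivered. The window is 15–27 days after 8 September 2029; it closes on 5 October 2029.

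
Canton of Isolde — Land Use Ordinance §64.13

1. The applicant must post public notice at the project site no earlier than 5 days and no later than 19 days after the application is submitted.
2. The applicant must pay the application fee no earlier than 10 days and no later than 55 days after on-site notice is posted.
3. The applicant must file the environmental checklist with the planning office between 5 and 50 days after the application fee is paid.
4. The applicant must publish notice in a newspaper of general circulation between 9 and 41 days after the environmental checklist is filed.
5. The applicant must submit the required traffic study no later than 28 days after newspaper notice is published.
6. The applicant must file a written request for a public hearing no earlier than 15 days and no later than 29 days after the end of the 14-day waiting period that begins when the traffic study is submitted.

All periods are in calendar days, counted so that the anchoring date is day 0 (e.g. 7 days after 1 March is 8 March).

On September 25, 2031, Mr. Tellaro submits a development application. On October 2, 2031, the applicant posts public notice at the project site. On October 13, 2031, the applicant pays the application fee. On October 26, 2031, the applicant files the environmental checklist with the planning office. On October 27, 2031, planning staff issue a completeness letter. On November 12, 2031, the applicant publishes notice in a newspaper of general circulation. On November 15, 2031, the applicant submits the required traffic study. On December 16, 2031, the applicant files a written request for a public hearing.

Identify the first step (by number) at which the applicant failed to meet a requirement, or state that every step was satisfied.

None — every step was satisfied

(1) the permitted window runs from September 25, 2031 + 5 = September 30, 2031 to September 25, 2031 + 19 = October 14, 2031; October 2, 2031 falls inside that range.
(2) the permitted window runs from October 2, 2031 + 10 = October 12, 2031 to October 2, 2031 + 55 = November 26, 2031; October 13, 2031 falls inside that range.
(3) the permitted window runs from October 13, 2031 + 5 = October 18, 2031 to October 13, 2031 + 50 = December 2, 2031; done October 26, 2031, which is between those dates.
(4) the permitted window runs from October 26, 2031 + 9 = November 4, 2031 to October 26, 2031 + 41 = December 6, 2031; done November 12, 2031, which is between those dates.
(5) due by November 12, 2031 + 28 days = December 10, 2031; completed November 15, 2031, before the deadline.
(6) the permitted window runs from November 29, 2031 + 15 = December 14, 2031 to November 29, 2031 + 29 = December 28, 2031; done December 16, 2031, which is between those dates.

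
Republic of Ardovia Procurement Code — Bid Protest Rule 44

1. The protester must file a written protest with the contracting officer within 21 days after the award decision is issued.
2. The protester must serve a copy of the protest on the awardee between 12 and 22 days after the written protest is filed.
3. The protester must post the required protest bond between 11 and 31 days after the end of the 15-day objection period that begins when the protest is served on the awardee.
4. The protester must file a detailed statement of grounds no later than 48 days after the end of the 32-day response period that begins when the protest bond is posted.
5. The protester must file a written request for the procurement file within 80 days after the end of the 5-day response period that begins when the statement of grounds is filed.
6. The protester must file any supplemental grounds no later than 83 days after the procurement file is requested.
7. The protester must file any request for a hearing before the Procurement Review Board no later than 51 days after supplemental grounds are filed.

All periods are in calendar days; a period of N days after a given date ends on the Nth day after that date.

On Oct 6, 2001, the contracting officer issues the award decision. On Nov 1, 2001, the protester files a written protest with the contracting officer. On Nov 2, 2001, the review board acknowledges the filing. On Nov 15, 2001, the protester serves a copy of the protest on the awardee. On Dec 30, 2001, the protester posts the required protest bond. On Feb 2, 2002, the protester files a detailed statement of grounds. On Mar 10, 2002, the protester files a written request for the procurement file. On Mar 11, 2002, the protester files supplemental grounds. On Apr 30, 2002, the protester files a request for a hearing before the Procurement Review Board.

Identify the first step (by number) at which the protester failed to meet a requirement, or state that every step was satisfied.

Step 1: 21 days after Oct 6, 2001 (when the award decision is issued) is Oct 27, 2001; done Nov 1, 2001 — 5 days late.

Step 1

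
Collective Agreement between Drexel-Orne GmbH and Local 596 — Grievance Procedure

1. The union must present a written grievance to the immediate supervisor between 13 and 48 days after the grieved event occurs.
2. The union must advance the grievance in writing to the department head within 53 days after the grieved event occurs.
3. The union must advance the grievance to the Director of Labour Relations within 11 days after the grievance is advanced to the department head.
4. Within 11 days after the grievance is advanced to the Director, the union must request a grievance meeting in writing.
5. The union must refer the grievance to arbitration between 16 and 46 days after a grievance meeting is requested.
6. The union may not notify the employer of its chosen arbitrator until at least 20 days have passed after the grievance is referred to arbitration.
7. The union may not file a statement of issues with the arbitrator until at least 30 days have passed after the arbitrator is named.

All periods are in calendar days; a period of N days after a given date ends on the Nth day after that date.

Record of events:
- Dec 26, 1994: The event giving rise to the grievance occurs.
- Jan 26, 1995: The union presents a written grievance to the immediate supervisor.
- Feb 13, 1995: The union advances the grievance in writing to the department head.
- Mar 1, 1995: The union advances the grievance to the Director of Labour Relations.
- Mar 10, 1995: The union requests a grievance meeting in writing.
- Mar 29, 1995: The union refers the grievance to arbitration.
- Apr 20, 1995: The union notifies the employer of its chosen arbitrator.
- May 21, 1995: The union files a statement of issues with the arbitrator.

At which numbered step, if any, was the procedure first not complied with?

Step 3

(1) the permitted window runs from Dec 26, 1994 + 13 = Jan 8, 1995 to Dec 26, 1994 + 48 = Feb 12, 1995; done Jan 26, 1995, which is between those dates.
(2) due by Dec 26, 1994 + 53 days = Feb 17, 1995; completed Feb 13, 1995, before the deadline.
(3) due by Feb 13, 1995 + 11 days = Feb 24, 1995; done Mar 1, 1995 — 5 days late.
The procedure was therefore not followed at step 3.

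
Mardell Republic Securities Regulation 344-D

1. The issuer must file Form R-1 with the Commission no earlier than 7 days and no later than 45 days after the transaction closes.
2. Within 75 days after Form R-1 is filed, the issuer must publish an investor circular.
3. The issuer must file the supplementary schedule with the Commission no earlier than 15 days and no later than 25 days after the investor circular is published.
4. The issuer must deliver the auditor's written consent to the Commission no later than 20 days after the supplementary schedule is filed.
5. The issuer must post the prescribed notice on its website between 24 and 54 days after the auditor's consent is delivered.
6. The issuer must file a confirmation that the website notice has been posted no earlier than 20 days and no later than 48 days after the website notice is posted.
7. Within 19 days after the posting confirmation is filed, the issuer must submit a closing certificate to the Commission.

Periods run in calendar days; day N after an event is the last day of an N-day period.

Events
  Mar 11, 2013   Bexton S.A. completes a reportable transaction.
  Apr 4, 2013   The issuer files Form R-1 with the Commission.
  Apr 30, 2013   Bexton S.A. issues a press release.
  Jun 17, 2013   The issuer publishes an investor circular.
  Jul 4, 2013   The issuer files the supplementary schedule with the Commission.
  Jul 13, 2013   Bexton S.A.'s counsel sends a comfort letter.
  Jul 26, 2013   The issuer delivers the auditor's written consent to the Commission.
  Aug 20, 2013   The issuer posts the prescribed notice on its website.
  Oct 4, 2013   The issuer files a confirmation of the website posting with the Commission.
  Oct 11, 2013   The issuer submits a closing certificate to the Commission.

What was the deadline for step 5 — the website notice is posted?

Sep 18, 2013

Step 5 runs from Jul 26, 2013, when the auditor's consent is delivered. The window is 24–54 days after Jul 26, 2013; it closes on Sep 18, 2013.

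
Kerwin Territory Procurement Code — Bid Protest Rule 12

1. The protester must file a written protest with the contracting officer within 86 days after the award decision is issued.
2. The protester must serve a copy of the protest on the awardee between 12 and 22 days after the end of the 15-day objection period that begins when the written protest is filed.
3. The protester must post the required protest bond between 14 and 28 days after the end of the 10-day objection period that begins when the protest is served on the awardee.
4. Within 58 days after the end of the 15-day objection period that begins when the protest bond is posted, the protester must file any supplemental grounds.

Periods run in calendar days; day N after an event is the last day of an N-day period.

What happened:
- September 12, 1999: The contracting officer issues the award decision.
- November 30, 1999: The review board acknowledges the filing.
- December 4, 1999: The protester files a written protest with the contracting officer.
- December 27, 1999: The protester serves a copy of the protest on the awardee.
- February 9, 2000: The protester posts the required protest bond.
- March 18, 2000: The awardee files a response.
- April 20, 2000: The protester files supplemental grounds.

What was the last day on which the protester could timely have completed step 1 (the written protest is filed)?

December 7, 1999

Step 1 runs from September 12, 1999, when the award decision is issued. 86 days after September 12, 1999 is December 7, 1999.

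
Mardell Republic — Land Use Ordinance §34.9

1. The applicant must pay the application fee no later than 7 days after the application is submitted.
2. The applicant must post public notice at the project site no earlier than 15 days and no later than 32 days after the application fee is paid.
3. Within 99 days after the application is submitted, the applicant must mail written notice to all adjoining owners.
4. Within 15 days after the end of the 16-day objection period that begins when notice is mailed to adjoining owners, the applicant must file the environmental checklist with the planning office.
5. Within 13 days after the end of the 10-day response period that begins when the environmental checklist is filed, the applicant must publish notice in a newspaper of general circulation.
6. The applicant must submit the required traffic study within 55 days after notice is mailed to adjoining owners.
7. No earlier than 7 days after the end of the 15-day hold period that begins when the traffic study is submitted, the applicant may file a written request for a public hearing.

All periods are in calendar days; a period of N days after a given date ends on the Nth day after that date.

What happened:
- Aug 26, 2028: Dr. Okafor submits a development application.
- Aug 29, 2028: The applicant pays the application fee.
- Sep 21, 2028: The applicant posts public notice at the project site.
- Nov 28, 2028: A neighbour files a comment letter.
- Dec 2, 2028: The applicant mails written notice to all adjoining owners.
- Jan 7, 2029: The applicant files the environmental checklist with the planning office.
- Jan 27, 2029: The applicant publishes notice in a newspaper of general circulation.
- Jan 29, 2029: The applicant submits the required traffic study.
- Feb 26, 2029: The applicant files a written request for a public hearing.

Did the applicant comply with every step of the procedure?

(1) due by Aug 26, 2028 + 7 days = Sep 2, 2028; completed Aug 29, 2028, before the deadline.
(2) the permitted window runs from Aug 29, 2028 + 15 = Sep 13, 2028 to Aug 29, 2028 + 32 = Sep 30, 2028; Sep 21, 2028 falls inside that range.
(3) due by Aug 26, 2028 + 99 days = Dec 3, 2028; completed Dec 2, 2028, before the deadline.
(4) due by Dec 18, 2028 + 15 days = Jan 2, 2029; not done until Jan 7, 2029, 5 days after the deadline.

No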